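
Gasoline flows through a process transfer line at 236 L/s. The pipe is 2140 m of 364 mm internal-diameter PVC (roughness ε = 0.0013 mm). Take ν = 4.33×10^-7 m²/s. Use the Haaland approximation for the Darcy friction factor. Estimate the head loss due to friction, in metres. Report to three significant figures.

V = 4Q/(πD²) = 4·0.236/(π·0.364²) = 2.268 m/s
Re = VD/ν = 2.268·0.364/4.33×10^-7 = 1.91×10^6 → turbulent
ε/D = 0.0013/364 = 3.57×10^-6
Haaland: f = 0.01052
h_f = f(L/D)V²/(2g) = 0.01052·(2140/0.364)·2.268²/(2·9.81) = 16.21 m

h_f ≈ 16.2 m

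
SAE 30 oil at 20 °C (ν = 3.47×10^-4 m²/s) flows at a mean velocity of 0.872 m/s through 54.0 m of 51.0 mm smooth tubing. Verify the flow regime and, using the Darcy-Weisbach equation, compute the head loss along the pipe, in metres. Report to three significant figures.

Re = VD/ν = 0.872·0.05100/3.47×10^-4 = 128 → laminar (Re < 2300)
f = 64/Re = 0.4994
h_f = f(L/D)V²/(2g) = 0.4994·(54.0/0.05100)·0.872²/(2·9.81) = 20.49 m

h_f ≈ 20.5 m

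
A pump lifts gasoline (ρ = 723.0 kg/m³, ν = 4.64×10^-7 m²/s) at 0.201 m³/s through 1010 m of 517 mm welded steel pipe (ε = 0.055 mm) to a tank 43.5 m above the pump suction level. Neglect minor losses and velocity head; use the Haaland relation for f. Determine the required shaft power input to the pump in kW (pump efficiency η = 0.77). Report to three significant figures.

P_shaft ≈ 82.8 kW

V = 4Q/(πD²) = 0.9575 m/s; Re = 1.07×10^6; ε/D = 1.06×10^-4; f = 0.01335
h_f = f(L/D)V²/2g = 1.219 m
Total head H = z + h_f = 43.5 + 1.219 = 44.72 m
P_hyd = ρgQH = 723.0·9.81·0.201·44.72 = 63.75 kW
P_shaft = P_hyd/η = 63.75/0.77 = 82.79 kW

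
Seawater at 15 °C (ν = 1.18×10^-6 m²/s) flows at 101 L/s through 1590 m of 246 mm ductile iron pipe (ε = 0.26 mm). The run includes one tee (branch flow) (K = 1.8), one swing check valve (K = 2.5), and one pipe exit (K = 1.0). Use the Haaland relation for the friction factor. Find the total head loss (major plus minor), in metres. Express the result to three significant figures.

V = 4Q/(πD²) = 2.125 m/s; V²/2g = 0.2302 m
Re = 4.43×10^5, ε/D = 0.00106 → f = 0.02051 (Haaland)
Major: h_f = f(L/D)·V²/2g = 0.02051·6463·0.2302 = 30.51 m
Minor: ΣK = 5.30; h_m = ΣK·V²/2g = 1.220 m
Total H_L = 30.51 + 1.220 = 31.73 m

H_L ≈ 31.7 m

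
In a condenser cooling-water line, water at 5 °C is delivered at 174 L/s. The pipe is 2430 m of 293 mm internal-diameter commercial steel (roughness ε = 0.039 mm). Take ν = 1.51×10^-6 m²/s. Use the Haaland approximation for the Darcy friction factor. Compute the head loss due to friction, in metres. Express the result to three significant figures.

V = 4Q/(πD²) = 4·0.174/(π·0.293²) = 2.581 m/s
Re = VD/ν = 2.581·0.293/1.51×10^-6 = 5.01×10^5 → turbulent
ε/D = 0.039/293 = 1.33×10^-4
Haaland: f = 0.01462
h_f = f(L/D)V²/(2g) = 0.01462·(2430/0.293)·2.581²/(2·9.81) = 41.16 m

h_f ≈ 41.2 m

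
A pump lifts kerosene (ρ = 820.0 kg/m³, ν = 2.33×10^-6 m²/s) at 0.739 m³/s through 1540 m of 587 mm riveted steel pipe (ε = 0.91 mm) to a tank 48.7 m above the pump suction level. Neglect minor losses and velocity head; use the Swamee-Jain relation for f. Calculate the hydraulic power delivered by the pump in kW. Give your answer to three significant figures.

P_hyd ≈ 422 kW

V = 4Q/(πD²) = 2.731 m/s; Re = 6.88×10^5; ε/D = 0.00155; f = 0.02233
h_f = f(L/D)V²/2g = 22.27 m
Total head H = z + h_f = 48.7 + 22.27 = 70.97 m
P_hyd = ρgQH = 820.0·9.81·0.739·70.97 = 421.9 kW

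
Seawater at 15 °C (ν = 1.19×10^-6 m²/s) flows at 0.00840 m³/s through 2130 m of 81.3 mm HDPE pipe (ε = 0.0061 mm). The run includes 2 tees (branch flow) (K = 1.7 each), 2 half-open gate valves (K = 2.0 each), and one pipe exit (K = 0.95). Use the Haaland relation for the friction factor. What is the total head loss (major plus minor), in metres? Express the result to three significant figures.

V = 4Q/(πD²) = 1.618 m/s; V²/2g = 0.1334 m
Re = 1.11×10^5, ε/D = 7.50×10^-5 → f = 0.01780 (Haaland)
Major: h_f = f(L/D)·V²/2g = 0.01780·26199·0.1334 = 62.24 m
Minor: ΣK = 8.35; h_m = ΣK·V²/2g = 1.114 m
Total H_L = 62.24 + 1.114 = 63.36 m

H_L ≈ 63.4 m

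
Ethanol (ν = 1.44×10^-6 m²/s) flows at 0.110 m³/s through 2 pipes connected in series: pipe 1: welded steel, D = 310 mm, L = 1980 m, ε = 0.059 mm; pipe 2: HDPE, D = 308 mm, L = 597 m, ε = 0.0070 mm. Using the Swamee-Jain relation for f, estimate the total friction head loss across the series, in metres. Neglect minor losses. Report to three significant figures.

H ≈ 14.3 m

Pipe 1: V = 1.457 m/s, Re = 3.14×10^5, ε/D = 1.90×10^-4, f = 0.01615, h_1 = f(L/D)V²/2g = 11.17 m
Pipe 2: V = 1.476 m/s, Re = 3.16×10^5, ε/D = 2.27×10^-5, f = 0.01451, h_2 = f(L/D)V²/2g = 3.124 m
Series → Q common, losses add: H = Σh = 14.29 m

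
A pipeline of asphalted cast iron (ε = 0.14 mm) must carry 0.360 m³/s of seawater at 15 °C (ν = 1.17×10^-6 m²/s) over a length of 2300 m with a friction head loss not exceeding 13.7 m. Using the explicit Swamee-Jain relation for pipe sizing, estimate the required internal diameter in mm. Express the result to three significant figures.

Swamee-Jain (Type III): D = 0.66·[ε^1.25·(LQ²/(gh_f))^4.75 + ν·Q^9.4·(L/(gh_f))^5.2]^0.04
LQ²/(gh_f) = 2.218; L/(gh_f) = 17.11
Term 1 = ε^1.25·(…)^4.75 = 6.70×10^-4; Term 2 = ν·Q^9.4·(…)^5.2 = 2.05×10^-4
D = 0.66·(6.70×10^-4 + 2.05×10^-4)^0.04 = 0.4980 m = 498 mm
Check: V = 1.85 m/s, Re = 7.87×10^5, f = 0.01577, h_f = 12.7 m ≈ 13.7 m ✓

D ≈ 498 mm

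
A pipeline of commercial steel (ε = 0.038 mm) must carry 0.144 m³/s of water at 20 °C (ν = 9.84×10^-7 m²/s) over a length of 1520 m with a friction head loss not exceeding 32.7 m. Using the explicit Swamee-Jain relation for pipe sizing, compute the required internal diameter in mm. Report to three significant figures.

Swamee-Jain (Type III): D = 0.66·[ε^1.25·(LQ²/(gh_f))^4.75 + ν·Q^9.4·(L/(gh_f))^5.2]^0.04
LQ²/(gh_f) = 0.09825; L/(gh_f) = 4.738
Term 1 = ε^1.25·(…)^4.75 = 4.88×10^-11; Term 2 = ν·Q^9.4·(…)^5.2 = 3.93×10^-11
D = 0.66·(4.88×10^-11 + 3.93×10^-11)^0.04 = 0.2614 m = 261 mm
Check: V = 2.68 m/s, Re = 7.13×10^5, f = 0.01449, h_f = 30.9 m ≈ 32.7 m ✓

D ≈ 261 mm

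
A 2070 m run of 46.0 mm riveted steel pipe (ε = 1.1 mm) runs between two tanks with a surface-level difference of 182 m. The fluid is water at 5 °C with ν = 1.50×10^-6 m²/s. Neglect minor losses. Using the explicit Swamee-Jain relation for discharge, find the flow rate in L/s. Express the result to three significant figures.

Q ≈ 2.03 L/s

Swamee-Jain (Type II): Q = -0.965·√(gD⁵h_f/L)·ln[ε/(3.7D) + √(3.17ν²L/(gD³h_f))]
√(gD⁵h_f/L) = √(9.81·0.0460⁵·182/2070) = 4.215×10^-4
ε/(3.7D) = 0.00646; √(3.17ν²L/(gD³h_f)) = 2.91×10^-4
Q = -0.965·4.215×10^-4·ln(0.006754) = 0.002033 m³/s
Check: V = 1.22 m/s, Re = 3.75×10^4, f = 0.05353, h_f = 184 m ≈ 182 m ✓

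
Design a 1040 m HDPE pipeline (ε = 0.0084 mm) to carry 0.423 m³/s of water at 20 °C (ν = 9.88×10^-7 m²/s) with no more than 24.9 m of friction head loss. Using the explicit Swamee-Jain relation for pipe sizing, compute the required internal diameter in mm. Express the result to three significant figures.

D ≈ 374 mm

Swamee-Jain (Type III): D = 0.66·[ε^1.25·(LQ²/(gh_f))^4.75 + ν·Q^9.4·(L/(gh_f))^5.2]^0.04
LQ²/(gh_f) = 0.7618; L/(gh_f) = 4.258
Term 1 = ε^1.25·(…)^4.75 = 1.24×10^-7; Term 2 = ν·Q^9.4·(…)^5.2 = 5.68×10^-7
D = 0.66·(1.24×10^-7 + 5.68×10^-7)^0.04 = 0.3742 m = 374 mm
Check: V = 3.85 m/s, Re = 1.46×10^6, f = 0.01156, h_f = 24.2 m ≈ 24.9 m ✓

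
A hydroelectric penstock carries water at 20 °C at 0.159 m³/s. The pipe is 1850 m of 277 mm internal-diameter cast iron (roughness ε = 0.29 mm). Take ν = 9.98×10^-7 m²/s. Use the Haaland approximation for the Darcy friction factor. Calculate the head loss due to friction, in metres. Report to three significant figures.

h_f ≈ 48.0 m

V = 4Q/(πD²) = 4·0.159/(π·0.277²) = 2.638 m/s
Re = VD/ν = 2.638·0.277/9.98×10^-7 = 7.32×10^5 → turbulent
ε/D = 0.29/277 = 0.00105
Haaland: f = 0.02025
h_f = f(L/D)V²/(2g) = 0.02025·(1850/0.277)·2.638²/(2·9.81) = 47.98 m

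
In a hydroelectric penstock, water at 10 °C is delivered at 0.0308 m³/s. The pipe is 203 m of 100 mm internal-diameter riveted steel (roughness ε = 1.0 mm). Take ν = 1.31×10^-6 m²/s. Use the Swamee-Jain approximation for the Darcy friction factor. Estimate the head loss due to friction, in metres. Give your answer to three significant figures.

V = 4Q/(πD²) = 4·0.0308/(π·0.100²) = 3.922 m/s
Re = VD/ν = 3.922·0.100/1.31×10^-6 = 2.99×10^5 → turbulent
ε/D = 1.0/100 = 0.0100
Swamee-Jain: f = 0.03822
h_f = f(L/D)V²/(2g) = 0.03822·(203/0.100)·3.922²/(2·9.81) = 60.82 m

h_f ≈ 60.8 m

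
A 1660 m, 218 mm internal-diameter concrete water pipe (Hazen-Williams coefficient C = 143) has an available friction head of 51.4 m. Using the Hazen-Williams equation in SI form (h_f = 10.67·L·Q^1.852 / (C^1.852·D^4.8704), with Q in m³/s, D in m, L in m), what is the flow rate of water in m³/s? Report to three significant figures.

Q ≈ 0.111 m³/s

Rearranging: Q = [h_f·C^1.852·D^4.8704 / (10.67·L)]^(1/1.852)
Q = [51.4·143^1.852·0.218^4.8704 / (10.67·1660)]^0.540 = 0.1111 m³/s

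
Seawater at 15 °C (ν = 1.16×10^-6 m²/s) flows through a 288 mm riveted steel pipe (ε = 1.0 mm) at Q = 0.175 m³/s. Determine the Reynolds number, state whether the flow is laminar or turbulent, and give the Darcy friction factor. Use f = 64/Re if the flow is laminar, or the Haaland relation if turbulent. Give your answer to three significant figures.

V = 4Q/(πD²) = 2.686 m/s
Re = VD/ν = 2.686·0.288/1.16×10^-6 = 6.67×10^5
Re > 4000 → turbulent; ε/D = 0.00347
Haaland: f = 0.02749

Re ≈ 6.67×10^5; turbulent; f ≈ 0.0275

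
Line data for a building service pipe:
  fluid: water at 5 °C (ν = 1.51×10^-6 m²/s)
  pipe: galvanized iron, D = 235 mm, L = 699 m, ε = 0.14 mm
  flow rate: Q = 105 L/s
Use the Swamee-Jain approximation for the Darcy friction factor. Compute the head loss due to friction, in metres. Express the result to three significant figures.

h_f ≈ 16.5 m

V = 4Q/(πD²) = 4·0.105/(π·0.235²) = 2.421 m/s
Re = VD/ν = 2.421·0.235/1.51×10^-6 = 3.77×10^5 → turbulent
ε/D = 0.14/235 = 5.96×10^-4
Swamee-Jain: f = 0.01861
h_f = f(L/D)V²/(2g) = 0.01861·(699/0.235)·2.421²/(2·9.81) = 16.53 m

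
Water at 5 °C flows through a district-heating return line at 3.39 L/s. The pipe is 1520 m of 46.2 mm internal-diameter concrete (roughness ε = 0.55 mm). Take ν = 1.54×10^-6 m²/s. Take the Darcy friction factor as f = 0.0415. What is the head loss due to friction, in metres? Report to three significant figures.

V = 4Q/(πD²) = 4·0.00339/(π·0.0462²) = 2.022 m/s
h_f = f(L/D)V²/(2g) = 0.04150·(1520/0.0462)·2.022²/(2·9.81) = 284.6 m

h_f ≈ 285 m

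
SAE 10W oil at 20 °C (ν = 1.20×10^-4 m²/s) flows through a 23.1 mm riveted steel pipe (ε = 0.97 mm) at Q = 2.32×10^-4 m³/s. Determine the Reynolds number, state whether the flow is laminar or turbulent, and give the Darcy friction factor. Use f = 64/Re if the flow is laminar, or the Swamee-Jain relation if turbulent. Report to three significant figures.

Re ≈ 107; laminar; f = 64/Re ≈ 0.601

V = 4Q/(πD²) = 0.5536 m/s
Re = VD/ν = 0.5536·0.0231/1.20×10^-4 = 107
Re < 2300 → laminar → f = 64/Re = 0.6006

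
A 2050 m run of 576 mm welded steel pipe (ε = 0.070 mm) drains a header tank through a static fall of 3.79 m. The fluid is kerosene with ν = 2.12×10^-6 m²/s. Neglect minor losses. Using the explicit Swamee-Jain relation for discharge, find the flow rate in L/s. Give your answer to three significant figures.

Swamee-Jain (Type II): Q = -0.965·√(gD⁵h_f/L)·ln[ε/(3.7D) + √(3.17ν²L/(gD³h_f))]
√(gD⁵h_f/L) = √(9.81·0.576⁵·3.79/2050) = 0.03391
ε/(3.7D) = 3.28×10^-5; √(3.17ν²L/(gD³h_f)) = 6.41×10^-5
Q = -0.965·0.03391·ln(9.696×10^-5) = 0.3024 m³/s
Check: V = 1.16 m/s, Re = 3.15×10^5, f = 0.01554, h_f = 3.80 m ≈ 3.79 m ✓

Q ≈ 302 L/s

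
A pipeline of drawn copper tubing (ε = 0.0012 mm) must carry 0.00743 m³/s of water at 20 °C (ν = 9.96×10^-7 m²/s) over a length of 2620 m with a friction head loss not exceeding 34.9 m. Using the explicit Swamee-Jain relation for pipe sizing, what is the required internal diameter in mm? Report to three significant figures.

Swamee-Jain (Type III): D = 0.66·[ε^1.25·(LQ²/(gh_f))^4.75 + ν·Q^9.4·(L/(gh_f))^5.2]^0.04
LQ²/(gh_f) = 4.225×10^-4; L/(gh_f) = 7.653
Term 1 = ε^1.25·(…)^4.75 = 3.73×10^-24; Term 2 = ν·Q^9.4·(…)^5.2 = 3.81×10^-22
D = 0.66·(3.73×10^-24 + 3.81×10^-22)^0.04 = 0.09183 m = 91.8 mm
Check: V = 1.12 m/s, Re = 1.03×10^5, f = 0.01782, h_f = 32.6 m ≈ 34.9 m ✓

D ≈ 91.8 mm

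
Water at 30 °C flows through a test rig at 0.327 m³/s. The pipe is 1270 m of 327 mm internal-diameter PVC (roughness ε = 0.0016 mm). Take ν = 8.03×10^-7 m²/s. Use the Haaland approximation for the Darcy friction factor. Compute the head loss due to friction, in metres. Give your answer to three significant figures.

h_f ≈ 32.6 m

V = 4Q/(πD²) = 4·0.327/(π·0.327²) = 3.894 m/s
Re = VD/ν = 3.894·0.327/8.03×10^-7 = 1.59×10^6 → turbulent
ε/D = 0.0016/327 = 4.89×10^-6
Haaland: f = 0.01085
h_f = f(L/D)V²/(2g) = 0.01085·(1270/0.327)·3.894²/(2·9.81) = 32.57 m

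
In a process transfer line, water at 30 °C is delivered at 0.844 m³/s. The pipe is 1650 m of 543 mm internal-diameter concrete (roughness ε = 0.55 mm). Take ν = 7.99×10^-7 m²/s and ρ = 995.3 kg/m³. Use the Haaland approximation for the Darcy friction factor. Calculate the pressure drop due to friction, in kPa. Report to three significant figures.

V = 4Q/(πD²) = 4·0.844/(π·0.543²) = 3.645 m/s
Re = VD/ν = 3.645·0.543/7.99×10^-7 = 2.48×10^6 → turbulent
ε/D = 0.55/543 = 0.00101
Haaland: f = 0.01984
h_f = f(L/D)V²/(2g) = 0.01984·(1650/0.543)·3.645²/(2·9.81) = 40.82 m
Δp = ρg·h_f = 995.3·9.81·40.82 = 398.6 kPa

Δp ≈ 399 kPa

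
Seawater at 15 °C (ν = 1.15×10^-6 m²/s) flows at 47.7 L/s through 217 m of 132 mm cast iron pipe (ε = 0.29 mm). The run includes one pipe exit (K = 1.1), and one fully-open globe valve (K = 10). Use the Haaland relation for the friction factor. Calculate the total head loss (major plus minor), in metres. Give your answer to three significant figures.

V = 4Q/(πD²) = 3.486 m/s; V²/2g = 0.6192 m
Re = 4.00×10^5, ε/D = 0.00220 → f = 0.02444 (Haaland)
Major: h_f = f(L/D)·V²/2g = 0.02444·1644·0.6192 = 24.88 m
Minor: ΣK = 11.1; h_m = ΣK·V²/2g = 6.874 m
Total H_L = 24.88 + 6.874 = 31.75 m

H_L ≈ 31.8 m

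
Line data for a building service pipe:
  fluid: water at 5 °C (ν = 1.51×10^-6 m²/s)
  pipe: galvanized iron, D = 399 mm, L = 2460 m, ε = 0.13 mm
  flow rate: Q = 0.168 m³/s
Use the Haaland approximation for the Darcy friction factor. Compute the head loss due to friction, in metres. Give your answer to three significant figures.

V = 4Q/(πD²) = 4·0.168/(π·0.399²) = 1.344 m/s
Re = VD/ν = 1.344·0.399/1.51×10^-6 = 3.55×10^5 → turbulent
ε/D = 0.13/399 = 3.26×10^-4
Haaland: f = 0.01675
h_f = f(L/D)V²/(2g) = 0.01675·(2460/0.399)·1.344²/(2·9.81) = 9.502 m

h_f ≈ 9.50 m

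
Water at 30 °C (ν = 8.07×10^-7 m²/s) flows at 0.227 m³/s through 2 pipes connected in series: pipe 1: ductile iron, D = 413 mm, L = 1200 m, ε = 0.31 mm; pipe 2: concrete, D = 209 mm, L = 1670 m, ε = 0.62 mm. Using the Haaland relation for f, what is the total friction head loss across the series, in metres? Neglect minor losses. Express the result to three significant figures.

Pipe 1: V = 1.694 m/s, Re = 8.67×10^5, ε/D = 7.51×10^-4, f = 0.01875, h_1 = f(L/D)V²/2g = 7.971 m
Pipe 2: V = 6.617 m/s, Re = 1.71×10^6, ε/D = 0.00297, f = 0.02621, h_2 = f(L/D)V²/2g = 467.3 m
Series → Q common, losses add: H = Σh = 475.3 m

H ≈ 475 m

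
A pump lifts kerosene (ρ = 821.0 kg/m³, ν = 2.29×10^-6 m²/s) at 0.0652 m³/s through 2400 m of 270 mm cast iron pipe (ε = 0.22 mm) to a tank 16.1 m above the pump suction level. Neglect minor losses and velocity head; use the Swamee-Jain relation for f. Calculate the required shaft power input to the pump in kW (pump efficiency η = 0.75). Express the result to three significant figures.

P_shaft ≈ 19.9 kW

V = 4Q/(πD²) = 1.139 m/s; Re = 1.34×10^5; ε/D = 8.15×10^-4; f = 0.02107
h_f = f(L/D)V²/2g = 12.38 m
Total head H = z + h_f = 16.1 + 12.38 = 28.48 m
P_hyd = ρgQH = 821.0·9.81·0.0652·28.48 = 14.96 kW
P_shaft = P_hyd/η = 14.96/0.75 = 19.94 kW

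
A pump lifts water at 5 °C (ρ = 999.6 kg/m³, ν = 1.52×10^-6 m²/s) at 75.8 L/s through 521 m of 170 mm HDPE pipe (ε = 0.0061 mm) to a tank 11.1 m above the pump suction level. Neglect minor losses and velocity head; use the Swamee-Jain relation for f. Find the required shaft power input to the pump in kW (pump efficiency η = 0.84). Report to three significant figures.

P_shaft ≈ 31.8 kW

V = 4Q/(πD²) = 3.340 m/s; Re = 3.73×10^5; ε/D = 3.59×10^-5; f = 0.01427
h_f = f(L/D)V²/2g = 24.85 m
Total head H = z + h_f = 11.1 + 24.85 = 35.95 m
P_hyd = ρgQH = 999.6·9.81·0.0758·35.95 = 26.72 kW
P_shaft = P_hyd/η = 26.72/0.84 = 31.81 kW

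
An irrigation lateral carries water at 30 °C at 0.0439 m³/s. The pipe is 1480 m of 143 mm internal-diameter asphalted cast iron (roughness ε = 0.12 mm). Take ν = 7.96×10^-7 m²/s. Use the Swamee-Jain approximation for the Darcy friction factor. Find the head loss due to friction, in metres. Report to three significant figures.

V = 4Q/(πD²) = 4·0.0439/(π·0.143²) = 2.733 m/s
Re = VD/ν = 2.733·0.143/7.96×10^-7 = 4.91×10^5 → turbulent
ε/D = 0.12/143 = 8.39×10^-4
Swamee-Jain: f = 0.01963
h_f = f(L/D)V²/(2g) = 0.01963·(1480/0.143)·2.733²/(2·9.81) = 77.38 m

h_f ≈ 77.4 m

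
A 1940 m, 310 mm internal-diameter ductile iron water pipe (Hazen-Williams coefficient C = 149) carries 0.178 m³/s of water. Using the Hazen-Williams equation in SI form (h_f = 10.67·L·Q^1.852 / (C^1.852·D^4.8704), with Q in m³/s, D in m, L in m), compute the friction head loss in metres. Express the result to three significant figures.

h_f ≈ 24.0 m

h_f = 10.67·1940·0.178^1.852 / (149^1.852·0.310^4.8704) = 24.00 m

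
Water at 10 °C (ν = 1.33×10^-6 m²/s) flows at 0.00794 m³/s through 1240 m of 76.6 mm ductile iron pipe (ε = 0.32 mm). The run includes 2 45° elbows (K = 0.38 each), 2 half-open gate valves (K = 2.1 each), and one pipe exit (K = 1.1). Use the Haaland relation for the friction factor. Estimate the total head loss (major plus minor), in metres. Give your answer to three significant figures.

V = 4Q/(πD²) = 1.723 m/s; V²/2g = 0.1513 m
Re = 9.92×10^4, ε/D = 0.00418 → f = 0.02980 (Haaland)
Major: h_f = f(L/D)·V²/2g = 0.02980·16188·0.1513 = 72.98 m
Minor: ΣK = 6.06; h_m = ΣK·V²/2g = 0.9169 m
Total H_L = 72.98 + 0.9169 = 73.90 m

H_L ≈ 73.9 m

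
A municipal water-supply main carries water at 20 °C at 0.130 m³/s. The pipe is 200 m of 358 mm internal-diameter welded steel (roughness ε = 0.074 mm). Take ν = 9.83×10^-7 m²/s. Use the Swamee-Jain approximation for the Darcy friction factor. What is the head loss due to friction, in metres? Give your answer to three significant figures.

h_f ≈ 0.744 m

V = 4Q/(πD²) = 4·0.130/(π·0.358²) = 1.291 m/s
Re = VD/ν = 1.291·0.358/9.83×10^-7 = 4.70×10^5 → turbulent
ε/D = 0.074/358 = 2.07×10^-4
Swamee-Jain: f = 0.01566
h_f = f(L/D)V²/(2g) = 0.01566·(200/0.358)·1.291²/(2·9.81) = 0.7435 m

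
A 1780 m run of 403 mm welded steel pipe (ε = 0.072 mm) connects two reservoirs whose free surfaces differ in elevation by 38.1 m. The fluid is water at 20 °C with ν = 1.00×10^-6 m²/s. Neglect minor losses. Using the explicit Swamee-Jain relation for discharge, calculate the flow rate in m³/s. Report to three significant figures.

Swamee-Jain (Type II): Q = -0.965·√(gD⁵h_f/L)·ln[ε/(3.7D) + √(3.17ν²L/(gD³h_f))]
√(gD⁵h_f/L) = √(9.81·0.403⁵·38.1/1780) = 0.04724
ε/(3.7D) = 4.83×10^-5; √(3.17ν²L/(gD³h_f)) = 1.52×10^-5
Q = -0.965·0.04724·ln(6.347×10^-5) = 0.4406 m³/s
Check: V = 3.45 m/s, Re = 1.39×10^6, f = 0.01427, h_f = 38.3 m ≈ 38.1 m ✓

Q ≈ 0.441 m³/s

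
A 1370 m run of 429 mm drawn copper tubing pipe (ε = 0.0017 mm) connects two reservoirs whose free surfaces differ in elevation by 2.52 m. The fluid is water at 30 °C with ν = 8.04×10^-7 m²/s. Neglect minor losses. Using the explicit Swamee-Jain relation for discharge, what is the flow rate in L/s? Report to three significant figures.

Q ≈ 159 L/s

Swamee-Jain (Type II): Q = -0.965·√(gD⁵h_f/L)·ln[ε/(3.7D) + √(3.17ν²L/(gD³h_f))]
√(gD⁵h_f/L) = √(9.81·0.429⁵·2.52/1370) = 0.01619
ε/(3.7D) = 1.07×10^-6; √(3.17ν²L/(gD³h_f)) = 3.79×10^-5
Q = -0.965·0.01619·ln(3.900×10^-5) = 0.1586 m³/s
Check: V = 1.10 m/s, Re = 5.86×10^5, f = 0.01280, h_f = 2.51 m ≈ 2.52 m ✓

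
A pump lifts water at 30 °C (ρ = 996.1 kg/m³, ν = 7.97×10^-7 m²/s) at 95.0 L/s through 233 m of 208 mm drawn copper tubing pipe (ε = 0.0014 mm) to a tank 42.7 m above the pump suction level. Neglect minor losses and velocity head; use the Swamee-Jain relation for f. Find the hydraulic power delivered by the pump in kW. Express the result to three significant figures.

V = 4Q/(πD²) = 2.796 m/s; Re = 7.30×10^5; ε/D = 6.73×10^-6; f = 0.01239
h_f = f(L/D)V²/2g = 5.528 m
Total head H = z + h_f = 42.7 + 5.528 = 48.23 m
P_hyd = ρgQH = 996.1·9.81·0.0950·48.23 = 44.77 kW

P_hyd ≈ 44.8 kW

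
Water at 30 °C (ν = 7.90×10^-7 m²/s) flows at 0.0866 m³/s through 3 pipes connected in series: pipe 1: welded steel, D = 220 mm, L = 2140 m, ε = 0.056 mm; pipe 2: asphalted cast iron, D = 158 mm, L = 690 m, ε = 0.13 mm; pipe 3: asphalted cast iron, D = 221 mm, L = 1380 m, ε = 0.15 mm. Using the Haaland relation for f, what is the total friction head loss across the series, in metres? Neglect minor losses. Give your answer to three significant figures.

H ≈ 153 m

Pipe 1: V = 2.278 m/s, Re = 6.34×10^5, ε/D = 2.55×10^-4, f = 0.01553, h_1 = f(L/D)V²/2g = 39.96 m
Pipe 2: V = 4.417 m/s, Re = 8.83×10^5, ε/D = 8.23×10^-4, f = 0.01912, h_2 = f(L/D)V²/2g = 83.02 m
Pipe 3: V = 2.258 m/s, Re = 6.32×10^5, ε/D = 6.79×10^-4, f = 0.01849, h_3 = f(L/D)V²/2g = 29.99 m
Series → Q common, losses add: H = Σh = 153.0 m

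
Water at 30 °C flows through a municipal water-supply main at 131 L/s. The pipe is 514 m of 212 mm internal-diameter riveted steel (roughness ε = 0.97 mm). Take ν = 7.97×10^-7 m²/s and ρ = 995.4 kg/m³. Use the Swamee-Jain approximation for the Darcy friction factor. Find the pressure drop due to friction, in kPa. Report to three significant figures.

V = 4Q/(πD²) = 4·0.131/(π·0.212²) = 3.711 m/s
Re = VD/ν = 3.711·0.212/7.97×10^-7 = 9.87×10^5 → turbulent
ε/D = 0.97/212 = 0.00458
Swamee-Jain: f = 0.02973
h_f = f(L/D)V²/(2g) = 0.02973·(514/0.212)·3.711²/(2·9.81) = 50.60 m
Δp = ρg·h_f = 995.4·9.81·50.60 = 494.1 kPa

Δp ≈ 494 kPa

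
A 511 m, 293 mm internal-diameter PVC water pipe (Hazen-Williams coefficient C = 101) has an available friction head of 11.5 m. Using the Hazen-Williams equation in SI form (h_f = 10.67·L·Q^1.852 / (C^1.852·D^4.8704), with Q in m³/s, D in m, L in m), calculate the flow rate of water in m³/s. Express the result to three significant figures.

Q ≈ 0.144 m³/s

Rearranging: Q = [h_f·C^1.852·D^4.8704 / (10.67·L)]^(1/1.852)
Q = [11.5·101^1.852·0.293^4.8704 / (10.67·511)]^0.540 = 0.1437 m³/s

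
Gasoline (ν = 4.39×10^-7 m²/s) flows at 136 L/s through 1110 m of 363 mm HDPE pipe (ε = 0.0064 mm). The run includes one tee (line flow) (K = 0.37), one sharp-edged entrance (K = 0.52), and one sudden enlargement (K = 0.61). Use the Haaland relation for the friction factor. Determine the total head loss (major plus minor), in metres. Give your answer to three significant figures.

H_L ≈ 3.30 m

V = 4Q/(πD²) = 1.314 m/s; V²/2g = 0.08802 m
Re = 1.09×10^6, ε/D = 1.76×10^-5 → f = 0.01177 (Haaland)
Major: h_f = f(L/D)·V²/2g = 0.01177·3058·0.08802 = 3.169 m
Minor: ΣK = 1.50; h_m = ΣK·V²/2g = 0.1320 m
Total H_L = 3.169 + 0.1320 = 3.301 m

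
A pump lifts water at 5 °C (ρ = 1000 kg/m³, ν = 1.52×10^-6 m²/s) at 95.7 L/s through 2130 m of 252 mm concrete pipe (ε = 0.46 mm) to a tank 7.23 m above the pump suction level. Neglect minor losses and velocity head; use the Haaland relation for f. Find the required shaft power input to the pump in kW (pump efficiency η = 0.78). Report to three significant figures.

V = 4Q/(πD²) = 1.919 m/s; Re = 3.18×10^5; ε/D = 0.00183; f = 0.02344
h_f = f(L/D)V²/2g = 37.18 m
Total head H = z + h_f = 7.23 + 37.18 = 44.41 m
P_hyd = ρgQH = 1000·9.81·0.0957·44.41 = 41.69 kW
P_shaft = P_hyd/η = 41.69/0.78 = 53.45 kW

P_shaft ≈ 53.5 kW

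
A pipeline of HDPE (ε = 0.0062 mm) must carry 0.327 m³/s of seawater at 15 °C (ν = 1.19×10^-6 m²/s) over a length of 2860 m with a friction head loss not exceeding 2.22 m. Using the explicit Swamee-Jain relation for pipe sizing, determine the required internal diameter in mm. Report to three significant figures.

D ≈ 694 mm

Swamee-Jain (Type III): D = 0.66·[ε^1.25·(LQ²/(gh_f))^4.75 + ν·Q^9.4·(L/(gh_f))^5.2]^0.04
LQ²/(gh_f) = 14.04; L/(gh_f) = 131.3
Term 1 = ε^1.25·(…)^4.75 = 0.0873; Term 2 = ν·Q^9.4·(…)^5.2 = 3.37
D = 0.66·(0.0873 + 3.37)^0.04 = 0.6936 m = 694 mm
Check: V = 0.866 m/s, Re = 5.04×10^5, f = 0.01321, h_f = 2.08 m ≈ 2.22 m ✓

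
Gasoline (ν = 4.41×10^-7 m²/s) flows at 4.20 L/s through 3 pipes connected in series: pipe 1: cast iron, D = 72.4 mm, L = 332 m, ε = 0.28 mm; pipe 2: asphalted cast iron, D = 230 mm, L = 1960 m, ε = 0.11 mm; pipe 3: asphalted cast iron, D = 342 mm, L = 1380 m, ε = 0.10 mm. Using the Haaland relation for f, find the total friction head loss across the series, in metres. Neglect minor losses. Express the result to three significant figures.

Pipe 1: V = 1.020 m/s, Re = 1.67×10^5, ε/D = 0.00387, f = 0.02880, h_1 = f(L/D)V²/2g = 7.006 m
Pipe 2: V = 0.1011 m/s, Re = 5.27×10^4, ε/D = 4.78×10^-4, f = 0.02199, h_2 = f(L/D)V²/2g = 0.09758 m
Pipe 3: V = 0.04572 m/s, Re = 3.55×10^4, ε/D = 2.92×10^-4, f = 0.02313, h_3 = f(L/D)V²/2g = 0.009946 m
Series → Q common, losses add: H = Σh = 7.113 m

H ≈ 7.11 m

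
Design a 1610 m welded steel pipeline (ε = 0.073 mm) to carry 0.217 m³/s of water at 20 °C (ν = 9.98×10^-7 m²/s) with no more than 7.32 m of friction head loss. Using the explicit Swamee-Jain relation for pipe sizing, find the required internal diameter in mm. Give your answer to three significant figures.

D ≈ 423 mm

Swamee-Jain (Type III): D = 0.66·[ε^1.25·(LQ²/(gh_f))^4.75 + ν·Q^9.4·(L/(gh_f))^5.2]^0.04
LQ²/(gh_f) = 1.056; L/(gh_f) = 22.42
Term 1 = ε^1.25·(…)^4.75 = 8.73×10^-6; Term 2 = ν·Q^9.4·(…)^5.2 = 6.10×10^-6
D = 0.66·(8.73×10^-6 + 6.10×10^-6)^0.04 = 0.4230 m = 423 mm
Check: V = 1.54 m/s, Re = 6.54×10^5, f = 0.01490, h_f = 6.89 m ≈ 7.32 m ✓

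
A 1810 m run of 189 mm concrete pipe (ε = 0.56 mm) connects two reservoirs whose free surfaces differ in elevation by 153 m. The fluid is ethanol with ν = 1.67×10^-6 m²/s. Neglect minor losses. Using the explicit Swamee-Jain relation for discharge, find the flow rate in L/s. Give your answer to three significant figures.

Swamee-Jain (Type II): Q = -0.965·√(gD⁵h_f/L)·ln[ε/(3.7D) + √(3.17ν²L/(gD³h_f))]
√(gD⁵h_f/L) = √(9.81·0.189⁵·153/1810) = 0.01414
ε/(3.7D) = 8.01×10^-4; √(3.17ν²L/(gD³h_f)) = 3.97×10^-5
Q = -0.965·0.01414·ln(8.405×10^-4) = 0.09664 m³/s
Check: V = 3.44 m/s, Re = 3.90×10^5, f = 0.02655, h_f = 154 m ≈ 153 m ✓

Q ≈ 96.6 L/s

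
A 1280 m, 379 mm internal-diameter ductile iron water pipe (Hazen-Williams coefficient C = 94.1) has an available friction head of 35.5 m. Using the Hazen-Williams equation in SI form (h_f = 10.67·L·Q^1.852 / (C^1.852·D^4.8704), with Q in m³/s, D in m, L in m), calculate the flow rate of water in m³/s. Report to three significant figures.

Q ≈ 0.295 m³/s

Rearranging: Q = [h_f·C^1.852·D^4.8704 / (10.67·L)]^(1/1.852)
Q = [35.5·94.1^1.852·0.379^4.8704 / (10.67·1280)]^0.540 = 0.2949 m³/s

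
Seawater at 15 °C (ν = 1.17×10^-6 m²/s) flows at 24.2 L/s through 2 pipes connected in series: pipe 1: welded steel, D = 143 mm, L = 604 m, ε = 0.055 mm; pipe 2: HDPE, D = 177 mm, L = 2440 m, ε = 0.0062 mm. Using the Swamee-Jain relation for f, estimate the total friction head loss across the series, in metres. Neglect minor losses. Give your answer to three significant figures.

H ≈ 20.4 m

Pipe 1: V = 1.507 m/s, Re = 1.84×10^5, ε/D = 3.85×10^-4, f = 0.01846, h_1 = f(L/D)V²/2g = 9.021 m
Pipe 2: V = 0.9835 m/s, Re = 1.49×10^5, ε/D = 3.50×10^-5, f = 0.01673, h_2 = f(L/D)V²/2g = 11.37 m
Series → Q common, losses add: H = Σh = 20.39 m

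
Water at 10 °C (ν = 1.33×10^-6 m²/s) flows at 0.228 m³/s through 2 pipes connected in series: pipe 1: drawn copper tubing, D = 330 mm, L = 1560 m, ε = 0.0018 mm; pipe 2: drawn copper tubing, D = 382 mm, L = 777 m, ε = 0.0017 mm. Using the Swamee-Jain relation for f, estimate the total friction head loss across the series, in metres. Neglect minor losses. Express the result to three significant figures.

H ≈ 26.8 m

Pipe 1: V = 2.666 m/s, Re = 6.61×10^5, ε/D = 5.45×10^-6, f = 0.01256, h_1 = f(L/D)V²/2g = 21.51 m
Pipe 2: V = 1.989 m/s, Re = 5.71×10^5, ε/D = 4.45×10^-6, f = 0.01286, h_2 = f(L/D)V²/2g = 5.277 m
Series → Q common, losses add: H = Σh = 26.79 m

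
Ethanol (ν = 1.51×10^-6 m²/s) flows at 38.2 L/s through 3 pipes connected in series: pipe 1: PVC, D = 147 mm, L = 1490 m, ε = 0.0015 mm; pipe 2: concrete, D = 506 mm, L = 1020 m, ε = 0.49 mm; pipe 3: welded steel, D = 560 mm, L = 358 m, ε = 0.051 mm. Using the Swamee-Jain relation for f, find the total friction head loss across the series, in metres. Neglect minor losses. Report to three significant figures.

Pipe 1: V = 2.251 m/s, Re = 2.19×10^5, ε/D = 1.02×10^-5, f = 0.01536, h_1 = f(L/D)V²/2g = 40.20 m
Pipe 2: V = 0.1900 m/s, Re = 6.37×10^4, ε/D = 9.68×10^-4, f = 0.02335, h_2 = f(L/D)V²/2g = 0.08657 m
Pipe 3: V = 0.1551 m/s, Re = 5.75×10^4, ε/D = 9.11×10^-5, f = 0.02052, h_3 = f(L/D)V²/2g = 0.01608 m
Series → Q common, losses add: H = Σh = 40.30 m

H ≈ 40.3 m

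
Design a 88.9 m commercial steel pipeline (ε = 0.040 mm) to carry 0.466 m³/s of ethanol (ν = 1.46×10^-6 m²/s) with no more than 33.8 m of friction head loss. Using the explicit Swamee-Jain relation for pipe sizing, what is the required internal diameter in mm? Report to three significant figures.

Swamee-Jain (Type III): D = 0.66·[ε^1.25·(LQ²/(gh_f))^4.75 + ν·Q^9.4·(L/(gh_f))^5.2]^0.04
LQ²/(gh_f) = 0.05822; L/(gh_f) = 0.2681
Term 1 = ε^1.25·(…)^4.75 = 4.33×10^-12; Term 2 = ν·Q^9.4·(…)^5.2 = 1.19×10^-12
D = 0.66·(4.33×10^-12 + 1.19×10^-12)^0.04 = 0.2340 m = 234 mm
Check: V = 10.8 m/s, Re = 1.74×10^6, f = 0.01403, h_f = 31.9 m ≈ 33.8 m ✓

D ≈ 234 mm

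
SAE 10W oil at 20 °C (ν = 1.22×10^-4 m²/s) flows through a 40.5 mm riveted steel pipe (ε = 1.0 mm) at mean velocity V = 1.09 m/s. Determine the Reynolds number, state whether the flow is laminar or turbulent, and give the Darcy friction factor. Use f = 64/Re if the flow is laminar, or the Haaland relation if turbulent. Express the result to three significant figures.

Re = VD/ν = 1.090·0.0405/1.22×10^-4 = 362
Re < 2300 → laminar → f = 64/Re = 0.1769

Re ≈ 362; laminar; f = 64/Re ≈ 0.177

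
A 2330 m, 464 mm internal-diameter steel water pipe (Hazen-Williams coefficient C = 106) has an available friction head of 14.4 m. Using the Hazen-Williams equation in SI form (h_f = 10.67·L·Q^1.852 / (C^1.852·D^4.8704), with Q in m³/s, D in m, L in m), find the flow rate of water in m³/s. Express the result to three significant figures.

Q ≈ 0.251 m³/s

Rearranging: Q = [h_f·C^1.852·D^4.8704 / (10.67·L)]^(1/1.852)
Q = [14.4·106^1.852·0.464^4.8704 / (10.67·2330)]^0.540 = 0.2514 m³/s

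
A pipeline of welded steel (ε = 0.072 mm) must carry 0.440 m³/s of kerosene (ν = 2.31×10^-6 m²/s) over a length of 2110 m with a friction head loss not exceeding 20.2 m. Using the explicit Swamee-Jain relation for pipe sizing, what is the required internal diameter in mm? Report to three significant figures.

D ≈ 484 mm

Swamee-Jain (Type III): D = 0.66·[ε^1.25·(LQ²/(gh_f))^4.75 + ν·Q^9.4·(L/(gh_f))^5.2]^0.04
LQ²/(gh_f) = 2.061; L/(gh_f) = 10.65
Term 1 = ε^1.25·(…)^4.75 = 2.06×10^-4; Term 2 = ν·Q^9.4·(…)^5.2 = 2.26×10^-4
D = 0.66·(2.06×10^-4 + 2.26×10^-4)^0.04 = 0.4841 m = 484 mm
Check: V = 2.39 m/s, Re = 5.01×10^5, f = 0.01500, h_f = 19.0 m ≈ 20.2 m ✓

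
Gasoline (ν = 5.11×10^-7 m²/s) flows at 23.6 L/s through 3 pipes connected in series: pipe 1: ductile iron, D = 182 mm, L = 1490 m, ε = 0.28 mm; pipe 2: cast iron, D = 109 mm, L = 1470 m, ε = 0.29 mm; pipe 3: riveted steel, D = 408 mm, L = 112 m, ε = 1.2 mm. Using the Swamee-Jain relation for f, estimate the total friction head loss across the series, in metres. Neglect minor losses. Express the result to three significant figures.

Pipe 1: V = 0.9072 m/s, Re = 3.23×10^5, ε/D = 0.00154, f = 0.02269, h_1 = f(L/D)V²/2g = 7.790 m
Pipe 2: V = 2.529 m/s, Re = 5.39×10^5, ε/D = 0.00266, f = 0.02569, h_2 = f(L/D)V²/2g = 112.9 m
Pipe 3: V = 0.1805 m/s, Re = 1.44×10^5, ε/D = 0.00294, f = 0.02717, h_3 = f(L/D)V²/2g = 0.01238 m
Series → Q common, losses add: H = Σh = 120.7 m

H ≈ 121 m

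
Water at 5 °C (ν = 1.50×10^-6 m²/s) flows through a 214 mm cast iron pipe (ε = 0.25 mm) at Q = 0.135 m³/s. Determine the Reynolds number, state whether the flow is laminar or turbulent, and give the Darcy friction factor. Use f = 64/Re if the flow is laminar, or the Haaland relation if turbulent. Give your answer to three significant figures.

V = 4Q/(πD²) = 3.753 m/s
Re = VD/ν = 3.753·0.214/1.50×10^-6 = 5.35×10^5
Re > 4000 → turbulent; ε/D = 0.00117
Haaland: f = 0.02088

Re ≈ 5.35×10^5; turbulent; f ≈ 0.0209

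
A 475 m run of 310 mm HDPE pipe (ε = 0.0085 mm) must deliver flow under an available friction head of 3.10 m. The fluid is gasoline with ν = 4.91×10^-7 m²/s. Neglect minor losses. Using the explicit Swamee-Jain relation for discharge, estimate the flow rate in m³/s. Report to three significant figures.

Q ≈ 0.137 m³/s

Swamee-Jain (Type II): Q = -0.965·√(gD⁵h_f/L)·ln[ε/(3.7D) + √(3.17ν²L/(gD³h_f))]
√(gD⁵h_f/L) = √(9.81·0.310⁵·3.10/475) = 0.01354
ε/(3.7D) = 7.41×10^-6; √(3.17ν²L/(gD³h_f)) = 2.00×10^-5
Q = -0.965·0.01354·ln(2.743×10^-5) = 0.1372 m³/s
Check: V = 1.82 m/s, Re = 1.15×10^6, f = 0.01203, h_f = 3.11 m ≈ 3.10 m ✓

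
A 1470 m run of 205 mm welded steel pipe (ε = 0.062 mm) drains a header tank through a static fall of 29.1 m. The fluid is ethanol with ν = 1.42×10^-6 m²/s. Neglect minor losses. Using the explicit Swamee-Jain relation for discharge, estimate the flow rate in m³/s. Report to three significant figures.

Swamee-Jain (Type II): Q = -0.965·√(gD⁵h_f/L)·ln[ε/(3.7D) + √(3.17ν²L/(gD³h_f))]
√(gD⁵h_f/L) = √(9.81·0.205⁵·29.1/1470) = 0.008385
ε/(3.7D) = 8.17×10^-5; √(3.17ν²L/(gD³h_f)) = 6.18×10^-5
Q = -0.965·0.008385·ln(1.436×10^-4) = 0.07160 m³/s
Check: V = 2.17 m/s, Re = 3.13×10^5, f = 0.01701, h_f = 29.3 m ≈ 29.1 m ✓

Q ≈ 0.0716 m³/s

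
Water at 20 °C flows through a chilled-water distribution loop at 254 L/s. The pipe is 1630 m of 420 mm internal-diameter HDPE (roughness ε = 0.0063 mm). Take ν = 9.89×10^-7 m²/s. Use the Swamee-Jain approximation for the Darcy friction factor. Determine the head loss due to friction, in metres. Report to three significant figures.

V = 4Q/(πD²) = 4·0.254/(π·0.420²) = 1.833 m/s
Re = VD/ν = 1.833·0.420/9.89×10^-7 = 7.79×10^5 → turbulent
ε/D = 0.0063/420 = 1.50×10^-5
Swamee-Jain: f = 0.01242
h_f = f(L/D)V²/(2g) = 0.01242·(1630/0.420)·1.833²/(2·9.81) = 8.260 m

h_f ≈ 8.26 m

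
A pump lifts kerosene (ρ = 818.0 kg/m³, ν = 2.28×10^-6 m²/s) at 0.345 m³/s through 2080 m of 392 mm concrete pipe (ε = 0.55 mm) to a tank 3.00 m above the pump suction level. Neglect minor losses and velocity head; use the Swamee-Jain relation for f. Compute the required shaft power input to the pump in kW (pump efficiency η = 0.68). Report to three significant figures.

P_shaft ≈ 210 kW

V = 4Q/(πD²) = 2.859 m/s; Re = 4.91×10^5; ε/D = 0.00140; f = 0.02196
h_f = f(L/D)V²/2g = 48.53 m
Total head H = z + h_f = 3.00 + 48.53 = 51.53 m
P_hyd = ρgQH = 818.0·9.81·0.345·51.53 = 142.7 kW
P_shaft = P_hyd/η = 142.7/0.68 = 209.8 kW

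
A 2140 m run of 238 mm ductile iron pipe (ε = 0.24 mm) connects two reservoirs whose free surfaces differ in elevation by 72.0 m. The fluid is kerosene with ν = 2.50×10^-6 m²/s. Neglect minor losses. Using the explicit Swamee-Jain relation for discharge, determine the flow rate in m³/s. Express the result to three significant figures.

Swamee-Jain (Type II): Q = -0.965·√(gD⁵h_f/L)·ln[ε/(3.7D) + √(3.17ν²L/(gD³h_f))]
√(gD⁵h_f/L) = √(9.81·0.238⁵·72.0/2140) = 0.01588
ε/(3.7D) = 2.73×10^-4; √(3.17ν²L/(gD³h_f)) = 6.67×10^-5
Q = -0.965·0.01588·ln(3.393×10^-4) = 0.1224 m³/s
Check: V = 2.75 m/s, Re = 2.62×10^5, f = 0.02091, h_f = 72.5 m ≈ 72.0 m ✓

Q ≈ 0.122 m³/s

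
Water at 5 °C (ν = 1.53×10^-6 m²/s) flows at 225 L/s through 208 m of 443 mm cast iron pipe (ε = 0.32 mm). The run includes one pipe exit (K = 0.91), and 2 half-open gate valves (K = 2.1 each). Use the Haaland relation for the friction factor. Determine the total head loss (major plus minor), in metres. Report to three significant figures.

V = 4Q/(πD²) = 1.460 m/s; V²/2g = 0.1086 m
Re = 4.23×10^5, ε/D = 7.22×10^-4 → f = 0.01897 (Haaland)
Major: h_f = f(L/D)·V²/2g = 0.01897·469.5·0.1086 = 0.9675 m
Minor: ΣK = 5.11; h_m = ΣK·V²/2g = 0.5550 m
Total H_L = 0.9675 + 0.5550 = 1.523 m

H_L ≈ 1.52 m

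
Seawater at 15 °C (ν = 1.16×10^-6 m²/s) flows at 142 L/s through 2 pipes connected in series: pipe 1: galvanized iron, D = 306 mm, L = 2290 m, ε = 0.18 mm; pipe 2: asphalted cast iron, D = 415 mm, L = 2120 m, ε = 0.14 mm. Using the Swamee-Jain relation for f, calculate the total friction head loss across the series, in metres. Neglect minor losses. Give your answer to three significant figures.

Pipe 1: V = 1.931 m/s, Re = 5.09×10^5, ε/D = 5.88×10^-4, f = 0.01829, h_1 = f(L/D)V²/2g = 26.01 m
Pipe 2: V = 1.050 m/s, Re = 3.76×10^5, ε/D = 3.37×10^-4, f = 0.01700, h_2 = f(L/D)V²/2g = 4.879 m
Series → Q common, losses add: H = Σh = 30.89 m

H ≈ 30.9 m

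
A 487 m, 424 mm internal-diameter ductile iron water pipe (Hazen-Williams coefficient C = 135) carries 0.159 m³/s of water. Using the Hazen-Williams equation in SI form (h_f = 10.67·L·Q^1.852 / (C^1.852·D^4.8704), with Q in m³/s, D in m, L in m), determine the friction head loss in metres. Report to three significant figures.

h_f = 10.67·487·0.159^1.852 / (135^1.852·0.424^4.8704) = 1.277 m

h_f ≈ 1.28 m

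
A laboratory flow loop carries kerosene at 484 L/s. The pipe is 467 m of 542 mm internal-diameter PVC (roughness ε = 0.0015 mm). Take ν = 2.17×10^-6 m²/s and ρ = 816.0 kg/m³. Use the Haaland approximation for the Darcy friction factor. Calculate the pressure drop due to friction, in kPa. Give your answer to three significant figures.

Δp ≈ 20.1 kPa

V = 4Q/(πD²) = 4·0.484/(π·0.542²) = 2.098 m/s
Re = VD/ν = 2.098·0.542/2.17×10^-6 = 5.24×10^5 → turbulent
ε/D = 0.0015/542 = 2.77×10^-6
Haaland: f = 0.01299
h_f = f(L/D)V²/(2g) = 0.01299·(467/0.542)·2.098²/(2·9.81) = 2.510 m
Δp = ρg·h_f = 816.0·9.81·2.510 = 20.09 kPa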